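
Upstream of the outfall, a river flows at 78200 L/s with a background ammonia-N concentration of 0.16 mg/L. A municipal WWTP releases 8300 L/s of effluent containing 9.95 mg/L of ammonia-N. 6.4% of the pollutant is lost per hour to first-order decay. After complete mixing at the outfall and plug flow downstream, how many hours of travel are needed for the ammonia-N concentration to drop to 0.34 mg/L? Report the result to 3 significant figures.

17.7 h

Mass balance: C = (78200·0.1600 + 8300·9.950) / 86500 = 95100/86500 = 1.099 mg/L.
6.4%/h lost → k = −ln(1 − 0.064) = 0.06614 h⁻¹.
1.099·exp(−k·t) = 0.34 → t = ln(1.099/0.34)/k = 63880 s = 17.74 h.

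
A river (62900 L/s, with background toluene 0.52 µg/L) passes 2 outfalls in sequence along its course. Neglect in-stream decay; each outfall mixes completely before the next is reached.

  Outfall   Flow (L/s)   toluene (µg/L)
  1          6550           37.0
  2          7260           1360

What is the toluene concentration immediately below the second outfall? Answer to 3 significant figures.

Below outfall 1: Q → 69450 L/s, C = (62900·0.5200 + 6550·37.00)/69450 = 3.961 µg/L.
Below outfall 2: Q → 76710 L/s, C = (69450·3.961 + 7260·1360)/76710 = 132.3 µg/L.

132 µg/L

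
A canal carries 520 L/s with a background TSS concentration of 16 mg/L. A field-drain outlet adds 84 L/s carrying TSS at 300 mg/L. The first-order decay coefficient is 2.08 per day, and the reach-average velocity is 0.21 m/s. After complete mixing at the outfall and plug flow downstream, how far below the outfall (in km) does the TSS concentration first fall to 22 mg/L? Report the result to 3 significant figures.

Conservation of mass: C = (520.0·16.00 + 84.00·300.0) / 604.0 = 33520/604.0 = 55.50 mg/L.
Set 55.50·exp(−k·t) = 22 → t = ln(55.50/22)/k = 38430 s = 10.68 h.
Distance = v·t = 0.21·38430 = 8071 m = 8.071 km.

8.07 km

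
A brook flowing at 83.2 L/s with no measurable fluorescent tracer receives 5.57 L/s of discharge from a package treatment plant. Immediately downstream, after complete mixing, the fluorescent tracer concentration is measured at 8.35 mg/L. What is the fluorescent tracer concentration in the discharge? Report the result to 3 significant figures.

133 mg/L

Mass balance: 83.20·0 + 5.570·Cₑ = 88.77·8.350
→ Cₑ = (88.77·8.350 − 83.20·0) / 5.570 = 133.1 mg/L.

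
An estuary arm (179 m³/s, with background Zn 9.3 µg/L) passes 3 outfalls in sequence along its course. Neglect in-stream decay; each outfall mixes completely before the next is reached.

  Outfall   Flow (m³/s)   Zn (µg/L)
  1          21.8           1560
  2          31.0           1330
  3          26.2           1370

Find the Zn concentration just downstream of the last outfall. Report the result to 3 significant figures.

437 µg/L

Below outfall 1: Q → 200.8 m³/s, C = (179.0·9.300 + 21.80·1560)/200.8 = 177.7 µg/L.
Below outfall 2: Q → 231.8 m³/s, C = (200.8·177.7 + 31.00·1330)/231.8 = 331.8 µg/L.
Below outfall 3: Q → 258.0 m³/s, C = (231.8·331.8 + 26.20·1370)/258.0 = 437.2 µg/L.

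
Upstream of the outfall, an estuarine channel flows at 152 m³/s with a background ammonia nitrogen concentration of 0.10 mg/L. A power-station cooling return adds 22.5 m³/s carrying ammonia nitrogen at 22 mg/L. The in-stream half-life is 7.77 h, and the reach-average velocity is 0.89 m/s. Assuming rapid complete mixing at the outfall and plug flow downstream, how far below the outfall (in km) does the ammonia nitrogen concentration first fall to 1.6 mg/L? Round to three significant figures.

Conservation of mass: C = (152.0·0.1000 + 22.50·22.00) / 174.5 = 510.2/174.5 = 2.924 mg/L.
Half-life 7.77 h → k = ln 2 / 7.77 = 0.08921 h⁻¹ = 2.141 d⁻¹.
Set 2.924·exp(−k·t) = 1.6 → t = ln(2.924/1.6)/k = 24330 s = 6.758 h.
Distance = v·t = 0.89·24330 = 21650 m = 21.65 km.

21.7 km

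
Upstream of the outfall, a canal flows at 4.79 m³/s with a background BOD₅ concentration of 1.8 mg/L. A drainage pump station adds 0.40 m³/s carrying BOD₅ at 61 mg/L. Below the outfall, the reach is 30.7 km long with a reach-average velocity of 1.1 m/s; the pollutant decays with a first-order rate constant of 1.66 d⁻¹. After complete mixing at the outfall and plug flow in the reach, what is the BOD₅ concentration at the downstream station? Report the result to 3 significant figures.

3.72 mg/L

Flow-weighted average: C = (4.790·1.800 + 0.4000·61.00) / 5.190 = 33.02/5.190 = 6.363 mg/L.
Travel time t = 30.7·1000 / 1.1 = 27910 s = 7.753 h.
First-order decay: C = 6.363·exp(−k·t) = 6.363·0.5850 = 3.722 mg/L.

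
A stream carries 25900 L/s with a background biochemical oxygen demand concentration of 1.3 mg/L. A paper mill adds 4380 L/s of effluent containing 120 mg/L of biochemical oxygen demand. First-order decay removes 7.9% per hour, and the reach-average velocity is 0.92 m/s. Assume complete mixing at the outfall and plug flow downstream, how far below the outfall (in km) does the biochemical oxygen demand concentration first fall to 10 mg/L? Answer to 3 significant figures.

Conservation of mass: C = (25900·1.300 + 4380·120.0) / 30280 = 559300/30280 = 18.47 mg/L.
7.9%/h lost → k = −ln(1 − 0.079) = 0.08230 h⁻¹.
Set 18.47·exp(−k·t) = 10 → t = ln(18.47/10)/k = 26840 s = 7.456 h.
Distance = v·t = 0.92·26840 = 24690 m = 24.69 km.

24.7 km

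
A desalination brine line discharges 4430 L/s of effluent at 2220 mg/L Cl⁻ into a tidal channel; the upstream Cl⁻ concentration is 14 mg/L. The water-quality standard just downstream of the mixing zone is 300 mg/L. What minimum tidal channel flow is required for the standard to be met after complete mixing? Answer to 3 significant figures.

29700 L/s

Set C_mix = 300: (Q·14.00 + 4430·2220) / (Q + 4430) = 300
→ Q = 4430·(2220 − 300)/(300 − 14.00) = 29740 L/s.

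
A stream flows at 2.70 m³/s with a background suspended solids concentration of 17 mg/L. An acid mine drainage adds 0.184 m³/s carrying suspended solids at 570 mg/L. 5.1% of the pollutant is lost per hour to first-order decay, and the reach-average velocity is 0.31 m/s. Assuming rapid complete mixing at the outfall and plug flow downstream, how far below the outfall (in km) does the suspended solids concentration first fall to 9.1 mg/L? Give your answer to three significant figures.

Conservation of mass: C = (2.700·17.00 + 0.1840·570.0) / 2.884 = 150.8/2.884 = 52.28 mg/L.
5.1%/h lost → k = −ln(1 − 0.051) = 0.05235 h⁻¹.
Set 52.28·exp(−k·t) = 9.1 → t = ln(52.28/9.1)/k = 120200 s = 33.40 h.
Distance = v·t = 0.31·120200 = 37270 m = 37.27 km.

37.3 km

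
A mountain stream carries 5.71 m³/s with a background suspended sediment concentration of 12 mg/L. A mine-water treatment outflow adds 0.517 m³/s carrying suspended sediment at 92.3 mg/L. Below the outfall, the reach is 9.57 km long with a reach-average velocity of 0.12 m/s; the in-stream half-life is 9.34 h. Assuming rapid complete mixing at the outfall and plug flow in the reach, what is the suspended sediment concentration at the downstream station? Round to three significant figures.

3.61 mg/L

Mass balance: C = (5.710·12.00 + 0.5170·92.30) / 6.227 = 116.2/6.227 = 18.67 mg/L.
Travel time t = 9.57·1000 / 0.12 = 79750 s = 22.15 h.
Half-life 9.34 h → k = ln 2 / 9.34 = 0.07421 h⁻¹ = 1.781 d⁻¹.
Applying C = C₀e^(−kt): 18.67 × 0.1932 = 3.606 mg/L.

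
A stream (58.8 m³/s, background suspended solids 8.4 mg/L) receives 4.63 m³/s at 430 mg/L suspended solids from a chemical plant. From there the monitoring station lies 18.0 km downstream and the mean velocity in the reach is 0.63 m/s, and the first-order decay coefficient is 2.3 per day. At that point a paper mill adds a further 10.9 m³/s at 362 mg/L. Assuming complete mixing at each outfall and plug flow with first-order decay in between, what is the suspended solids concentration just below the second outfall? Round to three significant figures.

68.7 mg/L

Conservation of mass: C = (58.80·8.400 + 4.630·430.0) / 63.43 = 2485/63.43 = 39.17 mg/L; combined flow 63.43 m³/s.
Travel time t = 18.0·1000 / 0.63 = 28570 s = 7.937 h.
Decay over the reach: 39.17·exp(−kt) = 39.17·0.4674 = 18.31 mg/L.
Second outfall: C = (63.43·18.31 + 10.90·362.0)/74.33 = 68.71 mg/L.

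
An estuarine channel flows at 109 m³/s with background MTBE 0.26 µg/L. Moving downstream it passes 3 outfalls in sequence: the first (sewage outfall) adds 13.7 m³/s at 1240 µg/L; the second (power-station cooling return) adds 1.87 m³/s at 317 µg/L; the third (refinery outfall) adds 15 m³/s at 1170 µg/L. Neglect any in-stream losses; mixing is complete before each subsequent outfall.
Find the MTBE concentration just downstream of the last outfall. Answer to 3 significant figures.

After outfall 1: Q = 109.0 + 13.70 = 122.7 m³/s; C = (109.0·0.2600 + 13.70·1240)/122.7 = 138.7 µg/L.
After outfall 2: Q = 122.7 + 1.870 = 124.6 m³/s; C = (122.7·138.7 + 1.870·317.0)/124.6 = 141.4 µg/L.
After outfall 3: Q = 124.6 + 15.00 = 139.6 m³/s; C = (124.6·141.4 + 15.00·1170)/139.6 = 251.9 µg/L.

252 µg/L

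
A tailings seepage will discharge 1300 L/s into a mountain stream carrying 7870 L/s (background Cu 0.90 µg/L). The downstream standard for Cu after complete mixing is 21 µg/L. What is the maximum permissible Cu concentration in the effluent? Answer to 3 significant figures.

143 µg/L

At the limit, (Qr·Cr + Qe·Cₑ)/(Qr + Qe) = 21:
Cₑ = (9170·21 − 7870·0.9000) / 1300 = 142.7 µg/L.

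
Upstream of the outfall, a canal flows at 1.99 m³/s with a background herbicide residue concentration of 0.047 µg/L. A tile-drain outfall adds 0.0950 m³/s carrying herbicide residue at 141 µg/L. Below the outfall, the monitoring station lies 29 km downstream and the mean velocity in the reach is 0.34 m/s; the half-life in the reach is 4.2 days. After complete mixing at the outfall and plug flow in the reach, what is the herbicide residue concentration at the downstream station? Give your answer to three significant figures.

Mass balance: C = (1.990·0.04700 + 0.09500·141.0) / 2.085 = 13.49/2.085 = 6.469 µg/L.
Travel time t = 29·1000 / 0.34 = 85290 s = 23.69 h.
Half-life 4.2 d → k = ln 2 / 4.2 = 0.1650 d⁻¹.
First-order decay: C = 6.469·exp(−k·t) = 6.469·0.8497 = 5.497 µg/L.

5.50 µg/L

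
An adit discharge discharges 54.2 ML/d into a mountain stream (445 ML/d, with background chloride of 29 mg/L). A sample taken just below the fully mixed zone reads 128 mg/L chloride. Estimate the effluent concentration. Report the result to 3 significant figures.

Mass balance: 445.0·29.00 + 54.20·Cₑ = 499.2·128.0
→ Cₑ = (499.2·128.0 − 445.0·29.00) / 54.20 = 940.8 mg/L.

941 mg/L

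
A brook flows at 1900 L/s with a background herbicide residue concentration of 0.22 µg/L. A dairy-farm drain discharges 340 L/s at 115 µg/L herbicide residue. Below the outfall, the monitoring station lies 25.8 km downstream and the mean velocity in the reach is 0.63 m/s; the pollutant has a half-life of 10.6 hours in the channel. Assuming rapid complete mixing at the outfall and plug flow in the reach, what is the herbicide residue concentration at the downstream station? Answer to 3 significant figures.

Mass balance: C = (1900·0.2200 + 340.0·115.0) / 2240 = 39520/2240 = 17.64 µg/L.
Travel time t = 25.8·1000 / 0.63 = 40950 s = 11.38 h.
Half-life 10.6 h → k = ln 2 / 10.6 = 0.06539 h⁻¹ = 1.569 d⁻¹.
Decay over the reach: 17.64·exp(−kt) = 17.64·0.4753 = 8.385 µg/L.

8.38 µg/L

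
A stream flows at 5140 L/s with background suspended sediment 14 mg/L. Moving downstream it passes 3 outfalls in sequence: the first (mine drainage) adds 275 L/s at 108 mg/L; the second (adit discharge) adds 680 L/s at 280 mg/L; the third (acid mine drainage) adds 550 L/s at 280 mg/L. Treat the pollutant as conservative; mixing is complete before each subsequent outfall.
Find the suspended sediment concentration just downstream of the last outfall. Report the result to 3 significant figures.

67.1 mg/L

Outfall 1: combined Q = 5415 L/s; C = (5140·14.00 + 275.0·108.0)/5415 = 18.77 mg/L.
Outfall 2: combined Q = 6095 L/s; C = (5415·18.77 + 680.0·280.0)/6095 = 47.92 mg/L.
Outfall 3: combined Q = 6645 L/s; C = (6095·47.92 + 550.0·280.0)/6645 = 67.13 mg/L.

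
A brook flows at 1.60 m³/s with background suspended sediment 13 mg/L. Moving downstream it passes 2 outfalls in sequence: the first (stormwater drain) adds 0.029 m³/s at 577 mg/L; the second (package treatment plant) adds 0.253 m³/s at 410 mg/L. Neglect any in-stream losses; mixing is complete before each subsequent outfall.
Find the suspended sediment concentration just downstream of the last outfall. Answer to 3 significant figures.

75.1 mg/L

After outfall 1: Q = 1.600 + 0.02900 = 1.629 m³/s; C = (1.600·13.00 + 0.02900·577.0)/1.629 = 23.04 mg/L.
After outfall 2: Q = 1.629 + 0.2530 = 1.882 m³/s; C = (1.629·23.04 + 0.2530·410.0)/1.882 = 75.06 mg/L.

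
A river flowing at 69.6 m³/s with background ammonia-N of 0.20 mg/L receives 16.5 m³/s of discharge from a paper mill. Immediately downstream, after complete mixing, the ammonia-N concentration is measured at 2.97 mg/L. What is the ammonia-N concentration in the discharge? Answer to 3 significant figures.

Mass balance: 69.60·0.2000 + 16.50·Cₑ = 86.10·2.970
→ Cₑ = (86.10·2.970 − 69.60·0.2000) / 16.50 = 14.65 mg/L.

14.7 mg/L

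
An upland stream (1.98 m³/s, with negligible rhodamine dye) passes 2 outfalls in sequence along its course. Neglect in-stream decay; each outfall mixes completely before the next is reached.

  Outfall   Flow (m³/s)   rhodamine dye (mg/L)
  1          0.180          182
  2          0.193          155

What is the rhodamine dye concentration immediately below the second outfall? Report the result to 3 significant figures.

Outfall 1: combined Q = 2.160 m³/s; C = (1.980·0 + 0.1800·182.0)/2.160 = 15.17 mg/L.
Outfall 2: combined Q = 2.353 m³/s; C = (2.160·15.17 + 0.1930·155.0)/2.353 = 26.64 mg/L.

26.6 mg/L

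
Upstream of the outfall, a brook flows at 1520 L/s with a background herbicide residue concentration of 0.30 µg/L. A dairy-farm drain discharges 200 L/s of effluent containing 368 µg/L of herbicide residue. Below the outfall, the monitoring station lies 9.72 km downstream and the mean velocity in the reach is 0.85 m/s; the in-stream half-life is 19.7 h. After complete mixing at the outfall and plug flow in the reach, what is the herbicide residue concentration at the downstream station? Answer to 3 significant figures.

38.5 µg/L

Conservation of mass: C = (1520·0.3000 + 200.0·368.0) / 1720 = 74060/1720 = 43.06 µg/L.
Travel time t = 9.72·1000 / 0.85 = 11440 s = 3.176 h.
Half-life 19.7 h → k = ln 2 / 19.7 = 0.03519 h⁻¹ = 0.8444 d⁻¹.
Decay over the reach: 43.06·exp(−kt) = 43.06·0.8943 = 38.50 µg/L.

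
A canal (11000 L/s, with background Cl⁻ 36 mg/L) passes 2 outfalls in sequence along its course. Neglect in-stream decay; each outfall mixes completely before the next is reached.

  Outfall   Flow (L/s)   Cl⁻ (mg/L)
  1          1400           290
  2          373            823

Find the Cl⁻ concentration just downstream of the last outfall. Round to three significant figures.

86.8 mg/L

After outfall 1: Q = 11000 + 1400 = 12400 L/s; C = (11000·36.00 + 1400·290.0)/12400 = 64.68 mg/L.
After outfall 2: Q = 12400 + 373.0 = 12770 L/s; C = (12400·64.68 + 373.0·823.0)/12770 = 86.82 mg/L.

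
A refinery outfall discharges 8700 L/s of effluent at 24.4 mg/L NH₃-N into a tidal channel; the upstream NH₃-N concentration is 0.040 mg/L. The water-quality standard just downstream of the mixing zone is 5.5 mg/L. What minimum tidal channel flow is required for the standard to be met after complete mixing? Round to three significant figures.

Set C_mix = 5.5: (Q·0.04000 + 8700·24.40) / (Q + 8700) = 5.5
→ Q = 8700·(24.40 − 5.5)/(5.5 − 0.04000) = 30120 L/s.

30100 L/s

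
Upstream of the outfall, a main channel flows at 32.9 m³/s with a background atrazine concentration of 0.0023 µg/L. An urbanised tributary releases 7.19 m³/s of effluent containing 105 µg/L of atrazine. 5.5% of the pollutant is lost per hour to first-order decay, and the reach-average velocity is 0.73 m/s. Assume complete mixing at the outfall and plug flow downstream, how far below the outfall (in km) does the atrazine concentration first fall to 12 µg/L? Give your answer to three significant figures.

Mass balance: C = (32.90·0.002300 + 7.190·105.0) / 40.09 = 755.0/40.09 = 18.83 µg/L.
5.5%/h lost → k = −ln(1 − 0.055) = 0.05657 h⁻¹.
Set 18.83·exp(−k·t) = 12 → t = ln(18.83/12)/k = 28680 s = 7.967 h.
Distance = v·t = 0.73·28680 = 20940 m = 20.94 km.

20.9 km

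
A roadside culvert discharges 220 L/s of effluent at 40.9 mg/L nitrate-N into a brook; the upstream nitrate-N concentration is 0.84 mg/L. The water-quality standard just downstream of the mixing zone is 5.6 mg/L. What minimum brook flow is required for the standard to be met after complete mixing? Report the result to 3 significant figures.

Set C_mix = 5.6: (Q·0.8400 + 220.0·40.90) / (Q + 220.0) = 5.6
→ Q = 220.0·(40.90 − 5.6)/(5.6 − 0.8400) = 1632 L/s.

1630 L/s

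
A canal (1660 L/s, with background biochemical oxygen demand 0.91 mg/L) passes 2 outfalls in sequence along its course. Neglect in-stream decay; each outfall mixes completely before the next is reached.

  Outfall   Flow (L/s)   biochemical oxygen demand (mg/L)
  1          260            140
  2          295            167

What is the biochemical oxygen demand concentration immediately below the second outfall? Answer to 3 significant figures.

After outfall 1: Q = 1660 + 260.0 = 1920 L/s; C = (1660·0.9100 + 260.0·140.0)/1920 = 19.75 mg/L.
After outfall 2: Q = 1920 + 295.0 = 2215 L/s; C = (1920·19.75 + 295.0·167.0)/2215 = 39.36 mg/L.

39.4 mg/L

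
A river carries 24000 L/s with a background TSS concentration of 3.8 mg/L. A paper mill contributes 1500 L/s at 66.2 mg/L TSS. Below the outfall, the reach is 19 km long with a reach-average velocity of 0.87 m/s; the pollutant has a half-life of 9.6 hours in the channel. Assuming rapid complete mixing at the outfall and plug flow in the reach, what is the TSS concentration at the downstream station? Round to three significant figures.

4.82 mg/L

Mixed concentration C = ΣQC/ΣQ = (24000·3.800 + 1500·66.20) / 25500 = 190500/25500 = 7.471 mg/L.
Travel time t = 19·1000 / 0.87 = 21840 s = 6.066 h.
Half-life 9.6 h → k = ln 2 / 9.6 = 0.07220 h⁻¹ = 1.733 d⁻¹.
Decay over the reach: 7.471·exp(−kt) = 7.471·0.6453 = 4.821 mg/L.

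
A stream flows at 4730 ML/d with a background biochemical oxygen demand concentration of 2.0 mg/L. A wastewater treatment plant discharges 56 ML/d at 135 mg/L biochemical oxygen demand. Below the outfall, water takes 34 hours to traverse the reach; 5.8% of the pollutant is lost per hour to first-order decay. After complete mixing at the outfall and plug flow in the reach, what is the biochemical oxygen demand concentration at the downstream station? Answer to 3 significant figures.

0.466 mg/L

Flow-weighted average: C = (4730·2.000 + 56.00·135.0) / 4786 = 17020/4786 = 3.556 mg/L.
5.8%/h lost → k = −ln(1 − 0.058) = 0.05975 h⁻¹.
After decay, C = 3.556 × e^(−kt) = 3.556 × 0.1311 = 0.4664 mg/L.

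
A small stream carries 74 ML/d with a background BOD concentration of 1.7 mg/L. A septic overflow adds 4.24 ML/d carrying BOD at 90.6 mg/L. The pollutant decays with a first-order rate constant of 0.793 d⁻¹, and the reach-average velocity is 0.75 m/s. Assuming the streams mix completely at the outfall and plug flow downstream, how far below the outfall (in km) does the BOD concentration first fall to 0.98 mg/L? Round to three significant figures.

155 km

Mass balance: C = (74.00·1.700 + 4.240·90.60) / 78.24 = 509.9/78.24 = 6.518 mg/L.
Set 6.518·exp(−k·t) = 0.98 → t = ln(6.518/0.98)/k = 206400 s = 57.34 h.
Distance = v·t = 0.75·206400 = 154800 m = 154.8 km.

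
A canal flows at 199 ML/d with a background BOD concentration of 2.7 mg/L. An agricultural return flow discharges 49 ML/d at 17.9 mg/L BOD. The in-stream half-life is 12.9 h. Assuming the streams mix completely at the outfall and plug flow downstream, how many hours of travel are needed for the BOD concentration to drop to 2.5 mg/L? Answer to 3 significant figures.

15.3 h

After mixing, C = (199.0·2.700 + 49.00·17.90) / 248.0 = 1414/248.0 = 5.703 mg/L.
Half-life 12.9 h → k = ln 2 / 12.9 = 0.05373 h⁻¹ = 1.290 d⁻¹.
5.703·exp(−k·t) = 2.5 → t = ln(5.703/2.5)/k = 55260 s = 15.35 h.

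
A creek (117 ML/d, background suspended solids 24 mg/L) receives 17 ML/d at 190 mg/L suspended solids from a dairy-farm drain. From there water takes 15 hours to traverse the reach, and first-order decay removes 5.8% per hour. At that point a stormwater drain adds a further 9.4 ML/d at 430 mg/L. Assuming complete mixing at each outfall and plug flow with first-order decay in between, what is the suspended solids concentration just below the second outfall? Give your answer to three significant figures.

Flow-weighted average: C = (117.0·24.00 + 17.00·190.0) / 134.0 = 6038/134.0 = 45.06 mg/L; combined flow 134.0 ML/d.
5.8%/h lost → k = −ln(1 − 0.058) = 0.05975 h⁻¹.
Applying C = C₀e^(−kt): 45.06 × 0.4081 = 18.39 mg/L.
At the second outfall, C = (134.0·18.39 + 9.400·430.0) / (134.0 + 9.400) = 45.37 mg/L.

45.4 mg/L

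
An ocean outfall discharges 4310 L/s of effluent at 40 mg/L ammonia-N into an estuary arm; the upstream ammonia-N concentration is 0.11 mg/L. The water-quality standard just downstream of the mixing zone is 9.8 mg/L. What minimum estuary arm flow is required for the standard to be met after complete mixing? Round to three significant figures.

Set C_mix = 9.8: (Q·0.1100 + 4310·40.00) / (Q + 4310) = 9.8
→ Q = 4310·(40.00 − 9.8)/(9.8 − 0.1100) = 13430 L/s.

13400 L/s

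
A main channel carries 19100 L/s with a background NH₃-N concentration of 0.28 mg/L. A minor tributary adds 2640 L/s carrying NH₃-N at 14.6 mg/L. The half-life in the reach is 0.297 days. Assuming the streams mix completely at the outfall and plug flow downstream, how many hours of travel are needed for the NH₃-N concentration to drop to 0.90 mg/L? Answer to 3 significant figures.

Mass balance: C = (19100·0.2800 + 2640·14.60) / 21740 = 43890/21740 = 2.019 mg/L.
Half-life 0.297 d → k = ln 2 / 0.297 = 2.334 d⁻¹.
2.019·exp(−k·t) = 0.90 → t = ln(2.019/0.90)/k = 29910 s = 8.308 h.

8.31 h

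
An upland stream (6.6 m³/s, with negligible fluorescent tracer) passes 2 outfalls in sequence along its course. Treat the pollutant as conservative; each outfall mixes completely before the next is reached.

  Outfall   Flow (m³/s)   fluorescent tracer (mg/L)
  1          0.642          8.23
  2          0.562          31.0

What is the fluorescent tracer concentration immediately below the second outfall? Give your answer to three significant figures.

Outfall 1: combined Q = 7.242 m³/s; C = (6.600·0 + 0.6420·8.230)/7.242 = 0.7296 mg/L.
Outfall 2: combined Q = 7.804 m³/s; C = (7.242·0.7296 + 0.5620·31.00)/7.804 = 2.909 mg/L.

2.91 mg/L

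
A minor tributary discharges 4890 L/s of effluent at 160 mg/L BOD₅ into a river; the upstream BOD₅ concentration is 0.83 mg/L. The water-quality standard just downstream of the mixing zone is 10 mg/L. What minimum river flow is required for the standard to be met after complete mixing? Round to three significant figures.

Set C_mix = 10: (Q·0.8300 + 4890·160.0) / (Q + 4890) = 10
→ Q = 4890·(160.0 − 10)/(10 − 0.8300) = 79990 L/s.

80000 L/s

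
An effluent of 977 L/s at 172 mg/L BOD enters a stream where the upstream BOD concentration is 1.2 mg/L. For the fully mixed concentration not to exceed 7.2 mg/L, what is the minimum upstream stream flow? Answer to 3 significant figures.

26800 L/s

Set C_mix = 7.2: (Q·1.200 + 977.0·172.0) / (Q + 977.0) = 7.2
→ Q = 977.0·(172.0 − 7.2)/(7.2 − 1.200) = 26830 L/s.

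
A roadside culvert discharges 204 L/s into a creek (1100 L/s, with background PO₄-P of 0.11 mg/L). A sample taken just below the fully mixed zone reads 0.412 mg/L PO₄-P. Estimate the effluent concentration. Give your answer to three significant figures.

2.04 mg/L

Mass balance: 1100·0.1100 + 204.0·Cₑ = 1304·0.4120
→ Cₑ = (1304·0.4120 − 1100·0.1100) / 204.0 = 2.040 mg/L.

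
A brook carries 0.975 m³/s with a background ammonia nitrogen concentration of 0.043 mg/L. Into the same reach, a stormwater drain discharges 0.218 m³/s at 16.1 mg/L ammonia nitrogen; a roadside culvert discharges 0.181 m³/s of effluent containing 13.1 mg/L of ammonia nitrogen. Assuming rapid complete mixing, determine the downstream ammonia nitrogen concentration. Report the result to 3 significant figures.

4.31 mg/L

Mass balance: C = (0.9750·0.04300 + 0.2180·16.10 + 0.1810·13.10) / 1.374 = 5.923/1.374 = 4.311 mg/L.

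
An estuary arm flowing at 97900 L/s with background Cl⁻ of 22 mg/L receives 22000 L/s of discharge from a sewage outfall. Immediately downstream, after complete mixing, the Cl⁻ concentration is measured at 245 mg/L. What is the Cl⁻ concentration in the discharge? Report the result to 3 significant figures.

Mass balance: 97900·22.00 + 22000·Cₑ = 119900·245.0
→ Cₑ = (119900·245.0 − 97900·22.00) / 22000 = 1237 mg/L.

1240 mg/L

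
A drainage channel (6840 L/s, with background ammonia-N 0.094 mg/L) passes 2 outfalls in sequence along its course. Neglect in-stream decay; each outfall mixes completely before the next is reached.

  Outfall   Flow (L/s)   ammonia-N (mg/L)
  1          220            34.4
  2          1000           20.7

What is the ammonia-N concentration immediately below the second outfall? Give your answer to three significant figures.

3.59 mg/L

Below outfall 1: Q → 7060 L/s, C = (6840·0.09400 + 220.0·34.40)/7060 = 1.163 mg/L.
Below outfall 2: Q → 8060 L/s, C = (7060·1.163 + 1000·20.70)/8060 = 3.587 mg/L.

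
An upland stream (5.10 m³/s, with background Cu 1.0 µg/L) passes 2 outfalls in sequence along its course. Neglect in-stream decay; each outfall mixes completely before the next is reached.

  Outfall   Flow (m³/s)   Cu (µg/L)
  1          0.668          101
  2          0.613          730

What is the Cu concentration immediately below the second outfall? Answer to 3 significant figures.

Outfall 1: combined Q = 5.768 m³/s; C = (5.100·1.000 + 0.6680·101.0)/5.768 = 12.58 µg/L.
Outfall 2: combined Q = 6.381 m³/s; C = (5.768·12.58 + 0.6130·730.0)/6.381 = 81.50 µg/L.

81.5 µg/L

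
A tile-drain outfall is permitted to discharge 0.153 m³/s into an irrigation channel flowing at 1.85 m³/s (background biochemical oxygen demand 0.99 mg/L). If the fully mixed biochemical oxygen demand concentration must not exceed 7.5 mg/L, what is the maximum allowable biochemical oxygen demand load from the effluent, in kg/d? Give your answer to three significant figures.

1140 kg/d

Mass balance at the limit: 1.850·0.9900 + 0.1530·Cₑ = 2.003·7.5 → Cₑ = 86.22 mg/L.
Load = 0.1530 m³/s × 86.22 g/m³ × 86 400 s/d = 1140 kg/d.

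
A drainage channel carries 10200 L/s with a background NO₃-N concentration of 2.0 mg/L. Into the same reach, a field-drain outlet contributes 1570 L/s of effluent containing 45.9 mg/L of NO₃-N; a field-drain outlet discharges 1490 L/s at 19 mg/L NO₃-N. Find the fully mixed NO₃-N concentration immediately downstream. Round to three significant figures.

9.11 mg/L

Conservation of mass: C = (10200·2.000 + 1570·45.90 + 1490·19.00) / 13260 = 120800/13260 = 9.108 mg/L.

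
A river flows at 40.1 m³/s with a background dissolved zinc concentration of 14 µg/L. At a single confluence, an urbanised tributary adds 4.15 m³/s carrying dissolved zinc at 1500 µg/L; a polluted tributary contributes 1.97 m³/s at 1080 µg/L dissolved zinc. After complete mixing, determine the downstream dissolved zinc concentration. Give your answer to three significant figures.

After mixing, C = (40.10·14.00 + 4.150·1500 + 1.970·1080) / 46.22 = 8914/46.22 = 192.9 µg/L.

193 µg/L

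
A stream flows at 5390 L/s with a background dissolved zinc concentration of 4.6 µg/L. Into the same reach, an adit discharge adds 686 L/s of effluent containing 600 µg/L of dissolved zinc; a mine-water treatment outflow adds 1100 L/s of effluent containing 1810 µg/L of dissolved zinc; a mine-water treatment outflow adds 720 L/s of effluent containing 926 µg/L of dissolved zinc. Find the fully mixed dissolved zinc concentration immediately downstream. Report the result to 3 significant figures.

392 µg/L

Conservation of mass: C = (5390·4.600 + 686.0·600.0 + 1100·1810 + 720.0·926.0) / 7896 = 3094000/7896 = 391.9 µg/L.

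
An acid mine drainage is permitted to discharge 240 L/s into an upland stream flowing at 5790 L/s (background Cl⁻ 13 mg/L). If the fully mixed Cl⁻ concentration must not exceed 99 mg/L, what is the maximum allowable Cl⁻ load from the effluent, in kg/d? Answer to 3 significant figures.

45100 kg/d

Mass balance at the limit: 5790·13.00 + 240.0·Cₑ = 6030·99 → Cₑ = 2174 mg/L.
240.0 L/s = 0.2400 m³/s. Load = 0.2400 m³/s × 2174 g/m³ × 86 400 s/d = 45070 kg/d.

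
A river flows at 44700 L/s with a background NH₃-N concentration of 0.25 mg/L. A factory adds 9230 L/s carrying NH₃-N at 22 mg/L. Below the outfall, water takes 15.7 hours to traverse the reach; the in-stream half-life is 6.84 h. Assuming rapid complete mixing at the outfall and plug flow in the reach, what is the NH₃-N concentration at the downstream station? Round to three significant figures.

0.809 mg/L

Conservation of mass: C = (44700·0.2500 + 9230·22.00) / 53930 = 214200/53930 = 3.972 mg/L.
Half-life 6.84 h → k = ln 2 / 6.84 = 0.1013 h⁻¹ = 2.432 d⁻¹.
First-order decay: C = 3.972·exp(−k·t) = 3.972·0.2037 = 0.8093 mg/L.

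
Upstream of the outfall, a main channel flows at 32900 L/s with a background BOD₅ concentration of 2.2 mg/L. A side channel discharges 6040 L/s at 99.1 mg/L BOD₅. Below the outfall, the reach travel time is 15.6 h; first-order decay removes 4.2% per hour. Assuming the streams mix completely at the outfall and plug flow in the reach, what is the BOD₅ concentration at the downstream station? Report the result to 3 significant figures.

8.82 mg/L

Conservation of mass: C = (32900·2.200 + 6040·99.10) / 38940 = 670900/38940 = 17.23 mg/L.
4.2%/h lost → k = −ln(1 − 0.042) = 0.04291 h⁻¹.
First-order decay: C = 17.23·exp(−k·t) = 17.23·0.5120 = 8.823 mg/L.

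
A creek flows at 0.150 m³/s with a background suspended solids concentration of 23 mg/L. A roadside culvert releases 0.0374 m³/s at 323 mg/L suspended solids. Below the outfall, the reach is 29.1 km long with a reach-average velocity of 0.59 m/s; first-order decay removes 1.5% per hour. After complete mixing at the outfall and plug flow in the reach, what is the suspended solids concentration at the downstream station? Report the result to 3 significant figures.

After mixing, C = (0.1500·23.00 + 0.03740·323.0) / 0.1874 = 15.53/0.1874 = 82.87 mg/L.
Travel time t = 29.1·1000 / 0.59 = 49320 s = 13.70 h.
1.5%/h lost → k = −ln(1 − 0.015) = 0.01511 h⁻¹.
Applying C = C₀e^(−kt): 82.87 × 0.8130 = 67.37 mg/L.

67.4 mg/L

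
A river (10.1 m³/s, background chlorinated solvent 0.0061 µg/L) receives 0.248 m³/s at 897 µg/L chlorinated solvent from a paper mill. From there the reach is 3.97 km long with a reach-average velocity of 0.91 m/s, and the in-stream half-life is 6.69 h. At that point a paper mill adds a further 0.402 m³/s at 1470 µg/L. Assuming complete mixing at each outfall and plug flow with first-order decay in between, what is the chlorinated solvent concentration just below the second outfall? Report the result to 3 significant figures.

Flow-weighted average: C = (10.10·0.006100 + 0.2480·897.0) / 10.35 = 222.5/10.35 = 21.50 µg/L; combined flow 10.35 m³/s.
Travel time t = 3.97·1000 / 0.91 = 4363 s = 1.212 h.
Half-life 6.69 h → k = ln 2 / 6.69 = 0.1036 h⁻¹ = 2.487 d⁻¹.
After decay, C = 21.50 × e^(−kt) = 21.50 × 0.8820 = 18.97 µg/L.
Second outfall: C = (10.35·18.97 + 0.4020·1470)/10.75 = 73.23 µg/L.

73.2 µg/L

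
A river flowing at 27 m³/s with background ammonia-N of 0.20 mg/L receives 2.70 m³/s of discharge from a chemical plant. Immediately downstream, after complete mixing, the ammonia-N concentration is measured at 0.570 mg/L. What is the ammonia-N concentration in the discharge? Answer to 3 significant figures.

Mass balance: 27.00·0.2000 + 2.700·Cₑ = 29.70·0.5700
→ Cₑ = (29.70·0.5700 − 27.00·0.2000) / 2.700 = 4.270 mg/L.

4.27 mg/L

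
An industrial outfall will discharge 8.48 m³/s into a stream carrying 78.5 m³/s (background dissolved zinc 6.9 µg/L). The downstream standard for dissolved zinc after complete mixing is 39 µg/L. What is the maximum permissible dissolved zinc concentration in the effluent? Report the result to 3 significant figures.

336 µg/L

At the limit, (Qr·Cr + Qe·Cₑ)/(Qr + Qe) = 39:
Cₑ = (86.98·39 − 78.50·6.900) / 8.480 = 336.2 µg/L.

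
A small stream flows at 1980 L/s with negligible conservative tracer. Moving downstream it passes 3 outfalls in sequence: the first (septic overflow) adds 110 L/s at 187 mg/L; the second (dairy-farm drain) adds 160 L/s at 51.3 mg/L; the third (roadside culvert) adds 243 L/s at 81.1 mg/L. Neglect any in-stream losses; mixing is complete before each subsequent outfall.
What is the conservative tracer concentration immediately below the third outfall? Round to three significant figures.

19.4 mg/L

Below outfall 1: Q → 2090 L/s, C = (1980·0 + 110.0·187.0)/2090 = 9.842 mg/L.
Below outfall 2: Q → 2250 L/s, C = (2090·9.842 + 160.0·51.30)/2250 = 12.79 mg/L.
Below outfall 3: Q → 2493 L/s, C = (2250·12.79 + 243.0·81.10)/2493 = 19.45 mg/L.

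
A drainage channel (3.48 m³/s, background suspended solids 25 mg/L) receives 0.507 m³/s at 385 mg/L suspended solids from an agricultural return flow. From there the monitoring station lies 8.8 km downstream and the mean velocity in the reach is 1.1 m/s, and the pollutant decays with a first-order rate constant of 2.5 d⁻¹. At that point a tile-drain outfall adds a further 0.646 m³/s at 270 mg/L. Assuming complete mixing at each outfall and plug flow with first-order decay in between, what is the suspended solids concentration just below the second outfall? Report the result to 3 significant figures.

86.0 mg/L

Conservation of mass: C = (3.480·25.00 + 0.5070·385.0) / 3.987 = 282.2/3.987 = 70.78 mg/L; combined flow 3.987 m³/s.
Travel time t = 8.8·1000 / 1.1 = 8000 s = 2.222 h.
First-order decay: C = 70.78·exp(−k·t) = 70.78·0.7934 = 56.15 mg/L.
At the second outfall, C = (3.987·56.15 + 0.6460·270.0) / (3.987 + 0.6460) = 85.97 mg/L.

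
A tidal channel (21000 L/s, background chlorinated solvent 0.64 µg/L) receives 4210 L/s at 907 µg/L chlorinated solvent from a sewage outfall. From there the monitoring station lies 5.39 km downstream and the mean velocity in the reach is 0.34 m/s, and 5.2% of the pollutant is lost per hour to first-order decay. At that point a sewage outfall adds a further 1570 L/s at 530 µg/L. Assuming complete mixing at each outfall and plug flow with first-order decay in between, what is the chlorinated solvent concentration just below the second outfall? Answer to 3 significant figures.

144 µg/L

Mixed concentration C = ΣQC/ΣQ = (21000·0.6400 + 4210·907.0) / 25210 = 3832000/25210 = 152.0 µg/L; combined flow 25210 L/s.
Travel time t = 5.39·1000 / 0.34 = 15850 s = 4.404 h.
5.2%/h lost → k = −ln(1 − 0.052) = 0.05340 h⁻¹.
After decay, C = 152.0 × e^(−kt) = 152.0 × 0.7904 = 120.1 µg/L.
Second outfall: C = (25210·120.1 + 1570·530.0)/26780 = 144.2 µg/L.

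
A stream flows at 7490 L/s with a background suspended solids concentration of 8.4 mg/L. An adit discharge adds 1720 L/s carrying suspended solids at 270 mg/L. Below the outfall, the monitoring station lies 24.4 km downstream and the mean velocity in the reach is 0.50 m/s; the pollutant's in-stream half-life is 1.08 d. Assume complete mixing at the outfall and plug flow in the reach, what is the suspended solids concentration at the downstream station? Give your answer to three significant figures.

39.8 mg/L

Flow-weighted average: C = (7490·8.400 + 1720·270.0) / 9210 = 527300/9210 = 57.25 mg/L.
Travel time t = 24.4·1000 / 0.50 = 48800 s = 13.56 h.
Half-life 1.08 d → k = ln 2 / 1.08 = 0.6418 d⁻¹.
After decay, C = 57.25 × e^(−kt) = 57.25 × 0.6959 = 39.85 mg/L.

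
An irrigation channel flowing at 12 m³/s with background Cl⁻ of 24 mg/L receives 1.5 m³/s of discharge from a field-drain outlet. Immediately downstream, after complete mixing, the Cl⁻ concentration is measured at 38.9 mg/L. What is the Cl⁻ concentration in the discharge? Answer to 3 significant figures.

Mass balance: 12.00·24.00 + 1.500·Cₑ = 13.50·38.90
→ Cₑ = (13.50·38.90 − 12.00·24.00) / 1.500 = 158.1 mg/L.

158 mg/L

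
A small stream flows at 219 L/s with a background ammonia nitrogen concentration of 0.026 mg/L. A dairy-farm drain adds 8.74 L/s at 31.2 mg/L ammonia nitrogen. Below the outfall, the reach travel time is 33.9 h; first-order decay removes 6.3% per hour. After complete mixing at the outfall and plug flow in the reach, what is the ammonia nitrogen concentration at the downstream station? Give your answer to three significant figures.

0.135 mg/L

After mixing, C = (219.0·0.02600 + 8.740·31.20) / 227.7 = 278.4/227.7 = 1.222 mg/L.
6.3%/h lost → k = −ln(1 − 0.063) = 0.06507 h⁻¹.
First-order decay: C = 1.222·exp(−k·t) = 1.222·0.1101 = 0.1346 mg/L.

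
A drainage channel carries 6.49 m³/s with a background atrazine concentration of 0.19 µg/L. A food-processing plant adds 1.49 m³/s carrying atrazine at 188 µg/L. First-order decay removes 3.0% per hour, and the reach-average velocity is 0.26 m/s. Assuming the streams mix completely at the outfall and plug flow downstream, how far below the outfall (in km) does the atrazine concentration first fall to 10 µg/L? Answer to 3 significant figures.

38.7 km

Flow-weighted average: C = (6.490·0.1900 + 1.490·188.0) / 7.980 = 281.4/7.980 = 35.26 µg/L.
3.0%/h lost → k = −ln(1 − 0.03) = 0.03046 h⁻¹.
Set 35.26·exp(−k·t) = 10 → t = ln(35.26/10)/k = 148900 s = 41.37 h.
Distance = v·t = 0.26·148900 = 38720 m = 38.72 km.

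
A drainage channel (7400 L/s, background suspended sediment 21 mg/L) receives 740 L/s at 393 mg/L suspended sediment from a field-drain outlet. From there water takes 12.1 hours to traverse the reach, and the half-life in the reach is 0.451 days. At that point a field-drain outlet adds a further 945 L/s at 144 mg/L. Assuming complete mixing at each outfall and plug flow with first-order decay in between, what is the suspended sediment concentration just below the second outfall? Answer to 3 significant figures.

37.6 mg/L

Flow-weighted average: C = (7400·21.00 + 740.0·393.0) / 8140 = 446200/8140 = 54.82 mg/L; combined flow 8140 L/s.
Half-life 0.451 d → k = ln 2 / 0.451 = 1.537 d⁻¹.
Applying C = C₀e^(−kt): 54.82 × 0.4608 = 25.26 mg/L.
Second outfall: C = (8140·25.26 + 945.0·144.0)/9085 = 37.61 mg/L.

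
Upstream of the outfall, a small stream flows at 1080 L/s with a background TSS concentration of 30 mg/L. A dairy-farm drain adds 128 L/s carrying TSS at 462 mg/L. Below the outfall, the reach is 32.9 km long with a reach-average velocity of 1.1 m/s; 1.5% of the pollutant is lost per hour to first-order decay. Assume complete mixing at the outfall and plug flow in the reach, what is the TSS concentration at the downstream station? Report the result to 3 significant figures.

66.8 mg/L

Flow-weighted average: C = (1080·30.00 + 128.0·462.0) / 1208 = 91540/1208 = 75.77 mg/L.
Travel time t = 32.9·1000 / 1.1 = 29910 s = 8.308 h.
1.5%/h lost → k = −ln(1 − 0.015) = 0.01511 h⁻¹.
Decay over the reach: 75.77·exp(−kt) = 75.77·0.8820 = 66.83 mg/L.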